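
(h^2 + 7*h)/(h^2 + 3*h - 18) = h*(h + 7)/(h^2 + 3*h - 18)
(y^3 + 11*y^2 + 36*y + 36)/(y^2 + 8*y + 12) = y + 3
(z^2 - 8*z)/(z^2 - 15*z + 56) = z/(z - 7)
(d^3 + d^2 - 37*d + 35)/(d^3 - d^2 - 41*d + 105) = (d - 1)/(d - 3)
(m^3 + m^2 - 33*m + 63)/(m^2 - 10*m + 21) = (m^2 + 4*m - 21)/(m - 7)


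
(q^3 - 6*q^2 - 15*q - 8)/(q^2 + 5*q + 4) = (q^2 - 7*q - 8)/(q + 4)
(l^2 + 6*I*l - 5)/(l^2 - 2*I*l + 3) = (l + 5*I)/(l - 3*I)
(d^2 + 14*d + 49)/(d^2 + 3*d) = (d^2 + 14*d + 49)/(d*(d + 3))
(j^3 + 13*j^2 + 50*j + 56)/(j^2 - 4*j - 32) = (j^2 + 9*j + 14)/(j - 8)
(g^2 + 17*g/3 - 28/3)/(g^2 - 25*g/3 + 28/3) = (g + 7)/(g - 7)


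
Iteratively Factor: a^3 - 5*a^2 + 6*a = (a - 2)*(a^2 - 3*a) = (a - 3)*(a - 2)*(a)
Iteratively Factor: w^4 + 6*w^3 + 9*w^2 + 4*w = (w + 4)*(w^3 + 2*w^2 + w) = (w + 1)*(w + 4)*(w^2 + w) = w*(w + 1)*(w + 4)*(w + 1)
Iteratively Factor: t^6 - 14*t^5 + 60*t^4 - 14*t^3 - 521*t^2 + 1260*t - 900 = (t - 2)*(t^5 - 12*t^4 + 36*t^3 + 58*t^2 - 405*t + 450) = (t - 5)*(t - 2)*(t^4 - 7*t^3 + t^2 + 63*t - 90) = (t - 5)^2*(t - 2)*(t^3 - 2*t^2 - 9*t + 18) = (t - 5)^2*(t - 3)*(t - 2)*(t^2 + t - 6) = (t - 5)^2*(t - 3)*(t - 2)^2*(t + 3)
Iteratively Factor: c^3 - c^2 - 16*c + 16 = (c - 1)*(c^2 - 16) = (c - 4)*(c - 1)*(c + 4)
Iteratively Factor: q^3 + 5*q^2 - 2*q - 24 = (q + 4)*(q^2 + q - 6) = (q - 2)*(q + 4)*(q + 3)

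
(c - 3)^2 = c^2 - 6*c + 9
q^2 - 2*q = q*(q - 2)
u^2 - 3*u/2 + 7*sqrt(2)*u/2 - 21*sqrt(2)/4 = (u - 3/2)*(u + 7*sqrt(2)/2)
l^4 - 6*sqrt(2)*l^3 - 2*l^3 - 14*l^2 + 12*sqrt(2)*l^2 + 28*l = l*(l - 2)*(l - 7*sqrt(2))*(l + sqrt(2))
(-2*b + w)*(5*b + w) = -10*b^2 + 3*b*w + w^2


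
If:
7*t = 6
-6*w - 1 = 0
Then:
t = 6/7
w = -1/6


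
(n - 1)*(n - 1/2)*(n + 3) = n^3 + 3*n^2/2 - 4*n + 3/2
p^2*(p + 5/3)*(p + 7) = p^4 + 26*p^3/3 + 35*p^2/3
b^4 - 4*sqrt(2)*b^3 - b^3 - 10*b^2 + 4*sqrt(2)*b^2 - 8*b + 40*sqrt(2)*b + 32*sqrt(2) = (b - 4)*(b + 1)*(b + 2)*(b - 4*sqrt(2))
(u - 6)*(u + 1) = u^2 - 5*u - 6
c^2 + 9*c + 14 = (c + 2)*(c + 7)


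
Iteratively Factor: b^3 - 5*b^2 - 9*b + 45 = (b + 3)*(b^2 - 8*b + 15) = (b - 3)*(b + 3)*(b - 5)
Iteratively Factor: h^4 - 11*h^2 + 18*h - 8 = (h + 4)*(h^3 - 4*h^2 + 5*h - 2) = (h - 2)*(h + 4)*(h^2 - 2*h + 1) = (h - 2)*(h - 1)*(h + 4)*(h - 1)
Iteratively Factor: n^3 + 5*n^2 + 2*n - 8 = (n + 4)*(n^2 + n - 2) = (n - 1)*(n + 4)*(n + 2)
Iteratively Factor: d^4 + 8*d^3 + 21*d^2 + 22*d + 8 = (d + 1)*(d^3 + 7*d^2 + 14*d + 8) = (d + 1)^2*(d^2 + 6*d + 8) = (d + 1)^2*(d + 4)*(d + 2)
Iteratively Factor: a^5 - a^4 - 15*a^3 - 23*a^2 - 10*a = (a - 5)*(a^4 + 4*a^3 + 5*a^2 + 2*a) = a*(a - 5)*(a^3 + 4*a^2 + 5*a + 2) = a*(a - 5)*(a + 1)*(a^2 + 3*a + 2) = a*(a - 5)*(a + 1)*(a + 2)*(a + 1)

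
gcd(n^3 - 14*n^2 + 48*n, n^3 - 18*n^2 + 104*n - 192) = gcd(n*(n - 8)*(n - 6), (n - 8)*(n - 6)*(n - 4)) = n^2 - 14*n + 48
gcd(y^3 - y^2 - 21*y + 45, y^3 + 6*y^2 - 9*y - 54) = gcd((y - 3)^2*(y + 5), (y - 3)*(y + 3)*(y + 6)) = y - 3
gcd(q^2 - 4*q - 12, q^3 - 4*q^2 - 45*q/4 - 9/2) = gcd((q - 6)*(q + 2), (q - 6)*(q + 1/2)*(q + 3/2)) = q - 6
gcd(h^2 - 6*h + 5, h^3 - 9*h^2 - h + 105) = h - 5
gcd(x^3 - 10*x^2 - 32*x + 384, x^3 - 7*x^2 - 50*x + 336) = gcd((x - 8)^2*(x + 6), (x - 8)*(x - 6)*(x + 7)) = x - 8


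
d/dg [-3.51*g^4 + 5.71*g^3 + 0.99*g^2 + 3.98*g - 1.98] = -14.04*g^3 + 17.13*g^2 + 1.98*g + 3.98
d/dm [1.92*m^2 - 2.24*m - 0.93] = 3.84*m - 2.24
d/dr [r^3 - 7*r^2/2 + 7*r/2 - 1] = 3*r^2 - 7*r + 7/2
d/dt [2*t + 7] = 2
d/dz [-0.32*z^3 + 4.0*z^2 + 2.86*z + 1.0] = -0.96*z^2 + 8.0*z + 2.86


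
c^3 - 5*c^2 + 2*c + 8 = (c - 4)*(c - 2)*(c + 1)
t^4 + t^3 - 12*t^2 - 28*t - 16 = (t - 4)*(t + 1)*(t + 2)^2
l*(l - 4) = l^2 - 4*l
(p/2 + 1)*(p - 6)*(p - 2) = p^3/2 - 3*p^2 - 2*p + 12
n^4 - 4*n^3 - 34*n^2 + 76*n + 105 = (n - 7)*(n - 3)*(n + 1)*(n + 5)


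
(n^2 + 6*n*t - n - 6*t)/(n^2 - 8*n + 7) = (n + 6*t)/(n - 7)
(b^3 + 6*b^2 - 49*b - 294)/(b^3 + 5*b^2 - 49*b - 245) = (b + 6)/(b + 5)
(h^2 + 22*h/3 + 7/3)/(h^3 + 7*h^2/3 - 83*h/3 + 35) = (3*h + 1)/(3*h^2 - 14*h + 15)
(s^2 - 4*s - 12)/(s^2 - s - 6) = (s - 6)/(s - 3)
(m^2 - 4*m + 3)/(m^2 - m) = (m - 3)/m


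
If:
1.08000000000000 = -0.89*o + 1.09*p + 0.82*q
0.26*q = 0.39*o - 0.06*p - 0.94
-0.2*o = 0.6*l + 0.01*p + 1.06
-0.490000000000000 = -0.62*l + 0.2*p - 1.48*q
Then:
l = -3.23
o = 4.24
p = 2.89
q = 2.07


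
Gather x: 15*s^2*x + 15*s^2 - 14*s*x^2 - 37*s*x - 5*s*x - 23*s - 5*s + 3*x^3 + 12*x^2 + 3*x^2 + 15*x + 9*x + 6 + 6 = 15*s^2 - 28*s + 3*x^3 + x^2*(15 - 14*s) + x*(15*s^2 - 42*s + 24) + 12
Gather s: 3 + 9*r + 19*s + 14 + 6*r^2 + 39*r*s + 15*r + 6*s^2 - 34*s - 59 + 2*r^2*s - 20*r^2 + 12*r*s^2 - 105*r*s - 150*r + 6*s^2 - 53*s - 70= -14*r^2 - 126*r + s^2*(12*r + 12) + s*(2*r^2 - 66*r - 68) - 112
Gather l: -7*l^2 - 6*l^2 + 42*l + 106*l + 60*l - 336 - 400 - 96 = -13*l^2 + 208*l - 832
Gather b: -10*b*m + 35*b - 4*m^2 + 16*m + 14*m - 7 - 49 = b*(35 - 10*m) - 4*m^2 + 30*m - 56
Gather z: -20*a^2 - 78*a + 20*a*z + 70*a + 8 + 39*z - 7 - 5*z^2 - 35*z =-20*a^2 - 8*a - 5*z^2 + z*(20*a + 4) + 1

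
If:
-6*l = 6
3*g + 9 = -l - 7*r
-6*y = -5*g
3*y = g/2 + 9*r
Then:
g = -72/41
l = -1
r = -16/41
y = -60/41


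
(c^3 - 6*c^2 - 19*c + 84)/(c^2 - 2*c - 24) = (c^2 - 10*c + 21)/(c - 6)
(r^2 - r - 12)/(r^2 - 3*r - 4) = (r + 3)/(r + 1)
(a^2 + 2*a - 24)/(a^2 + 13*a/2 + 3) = 2*(a - 4)/(2*a + 1)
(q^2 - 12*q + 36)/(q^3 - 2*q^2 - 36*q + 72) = (q - 6)/(q^2 + 4*q - 12)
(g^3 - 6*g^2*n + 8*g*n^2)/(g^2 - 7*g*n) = (g^2 - 6*g*n + 8*n^2)/(g - 7*n)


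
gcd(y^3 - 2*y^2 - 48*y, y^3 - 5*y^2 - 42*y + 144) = y^2 - 2*y - 48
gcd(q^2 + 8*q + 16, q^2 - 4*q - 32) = q + 4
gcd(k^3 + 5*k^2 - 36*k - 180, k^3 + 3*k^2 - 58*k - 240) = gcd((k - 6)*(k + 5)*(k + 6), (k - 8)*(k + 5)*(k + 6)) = k^2 + 11*k + 30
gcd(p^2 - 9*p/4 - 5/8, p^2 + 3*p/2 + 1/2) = 1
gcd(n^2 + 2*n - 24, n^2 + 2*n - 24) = n^2 + 2*n - 24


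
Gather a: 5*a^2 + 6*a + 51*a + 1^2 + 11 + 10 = 5*a^2 + 57*a + 22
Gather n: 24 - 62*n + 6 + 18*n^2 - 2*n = 18*n^2 - 64*n + 30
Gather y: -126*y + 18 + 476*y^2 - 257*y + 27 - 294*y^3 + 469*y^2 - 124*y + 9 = -294*y^3 + 945*y^2 - 507*y + 54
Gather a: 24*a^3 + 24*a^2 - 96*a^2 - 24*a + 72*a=24*a^3 - 72*a^2 + 48*a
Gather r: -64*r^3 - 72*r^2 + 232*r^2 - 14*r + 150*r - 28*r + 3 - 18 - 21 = -64*r^3 + 160*r^2 + 108*r - 36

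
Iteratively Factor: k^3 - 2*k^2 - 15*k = (k - 5)*(k^2 + 3*k) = k*(k - 5)*(k + 3)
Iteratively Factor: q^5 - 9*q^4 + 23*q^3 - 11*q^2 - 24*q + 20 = (q - 5)*(q^4 - 4*q^3 + 3*q^2 + 4*q - 4) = (q - 5)*(q + 1)*(q^3 - 5*q^2 + 8*q - 4) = (q - 5)*(q - 2)*(q + 1)*(q^2 - 3*q + 2) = (q - 5)*(q - 2)*(q - 1)*(q + 1)*(q - 2)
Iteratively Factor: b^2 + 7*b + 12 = (b + 4)*(b + 3)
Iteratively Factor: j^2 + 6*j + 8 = (j + 4)*(j + 2)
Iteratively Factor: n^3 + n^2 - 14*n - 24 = (n - 4)*(n^2 + 5*n + 6) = (n - 4)*(n + 2)*(n + 3)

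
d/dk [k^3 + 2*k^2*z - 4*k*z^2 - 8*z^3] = 3*k^2 + 4*k*z - 4*z^2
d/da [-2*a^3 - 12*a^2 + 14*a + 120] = -6*a^2 - 24*a + 14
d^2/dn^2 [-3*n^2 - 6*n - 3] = -6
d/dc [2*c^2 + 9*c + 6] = 4*c + 9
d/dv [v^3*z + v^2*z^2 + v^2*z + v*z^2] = z*(3*v^2 + 2*v*z + 2*v + z)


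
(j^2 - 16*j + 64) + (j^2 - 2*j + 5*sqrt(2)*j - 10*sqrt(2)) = 2*j^2 - 18*j + 5*sqrt(2)*j - 10*sqrt(2) + 64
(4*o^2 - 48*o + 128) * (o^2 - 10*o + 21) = 4*o^4 - 88*o^3 + 692*o^2 - 2288*o + 2688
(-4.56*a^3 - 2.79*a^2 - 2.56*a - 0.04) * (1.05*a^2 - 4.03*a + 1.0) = -4.788*a^5 + 15.4473*a^4 + 3.9957*a^3 + 7.4848*a^2 - 2.3988*a - 0.04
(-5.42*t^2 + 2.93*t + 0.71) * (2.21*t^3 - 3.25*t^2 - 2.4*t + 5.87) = -11.9782*t^5 + 24.0903*t^4 + 5.0546*t^3 - 41.1549*t^2 + 15.4951*t + 4.1677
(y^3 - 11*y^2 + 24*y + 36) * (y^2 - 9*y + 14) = y^5 - 20*y^4 + 137*y^3 - 334*y^2 + 12*y + 504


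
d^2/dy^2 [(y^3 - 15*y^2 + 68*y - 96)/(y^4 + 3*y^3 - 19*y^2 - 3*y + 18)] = 2*(y^6 - 36*y^5 - 21*y^4 + 1140*y^3 + 3036*y^2 - 1296*y + 1292)/(y^9 + 18*y^8 + 105*y^7 + 162*y^6 - 321*y^5 - 594*y^4 + 323*y^3 + 630*y^2 - 108*y - 216)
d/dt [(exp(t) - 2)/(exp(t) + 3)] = 5*exp(t)/(exp(t) + 3)^2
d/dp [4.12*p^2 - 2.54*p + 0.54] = 8.24*p - 2.54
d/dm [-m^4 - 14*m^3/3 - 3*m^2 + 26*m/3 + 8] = -4*m^3 - 14*m^2 - 6*m + 26/3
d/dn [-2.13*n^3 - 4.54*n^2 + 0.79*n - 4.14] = -6.39*n^2 - 9.08*n + 0.79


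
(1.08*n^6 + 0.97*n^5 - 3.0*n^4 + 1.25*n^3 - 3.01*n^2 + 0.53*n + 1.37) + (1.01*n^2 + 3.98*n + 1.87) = 1.08*n^6 + 0.97*n^5 - 3.0*n^4 + 1.25*n^3 - 2.0*n^2 + 4.51*n + 3.24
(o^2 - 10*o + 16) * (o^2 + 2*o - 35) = o^4 - 8*o^3 - 39*o^2 + 382*o - 560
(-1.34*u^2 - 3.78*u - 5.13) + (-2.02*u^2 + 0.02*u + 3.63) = -3.36*u^2 - 3.76*u - 1.5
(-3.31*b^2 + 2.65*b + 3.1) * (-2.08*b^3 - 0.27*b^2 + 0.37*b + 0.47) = 6.8848*b^5 - 4.6183*b^4 - 8.3882*b^3 - 1.4122*b^2 + 2.3925*b + 1.457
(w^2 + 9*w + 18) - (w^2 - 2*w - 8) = 11*w + 26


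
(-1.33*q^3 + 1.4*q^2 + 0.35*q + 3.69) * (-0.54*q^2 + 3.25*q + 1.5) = 0.7182*q^5 - 5.0785*q^4 + 2.366*q^3 + 1.2449*q^2 + 12.5175*q + 5.535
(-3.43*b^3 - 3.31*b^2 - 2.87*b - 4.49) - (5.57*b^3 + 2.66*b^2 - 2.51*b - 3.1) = -9.0*b^3 - 5.97*b^2 - 0.36*b - 1.39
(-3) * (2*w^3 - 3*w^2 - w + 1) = -6*w^3 + 9*w^2 + 3*w - 3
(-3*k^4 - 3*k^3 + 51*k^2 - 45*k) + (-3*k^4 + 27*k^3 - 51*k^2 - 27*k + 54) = -6*k^4 + 24*k^3 - 72*k + 54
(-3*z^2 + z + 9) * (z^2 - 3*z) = -3*z^4 + 10*z^3 + 6*z^2 - 27*z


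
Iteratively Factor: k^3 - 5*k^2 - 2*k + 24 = (k - 4)*(k^2 - k - 6) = (k - 4)*(k - 3)*(k + 2)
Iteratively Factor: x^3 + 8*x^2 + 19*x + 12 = (x + 1)*(x^2 + 7*x + 12) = (x + 1)*(x + 4)*(x + 3)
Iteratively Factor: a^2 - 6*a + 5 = (a - 5)*(a - 1)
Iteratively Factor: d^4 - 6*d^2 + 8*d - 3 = (d - 1)*(d^3 + d^2 - 5*d + 3) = (d - 1)^2*(d^2 + 2*d - 3) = (d - 1)^2*(d + 3)*(d - 1)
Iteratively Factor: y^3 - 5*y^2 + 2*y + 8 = (y + 1)*(y^2 - 6*y + 8) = (y - 4)*(y + 1)*(y - 2)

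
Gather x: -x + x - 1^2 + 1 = 0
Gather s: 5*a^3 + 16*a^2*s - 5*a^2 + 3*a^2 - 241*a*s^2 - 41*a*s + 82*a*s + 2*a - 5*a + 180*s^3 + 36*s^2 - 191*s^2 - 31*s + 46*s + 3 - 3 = 5*a^3 - 2*a^2 - 3*a + 180*s^3 + s^2*(-241*a - 155) + s*(16*a^2 + 41*a + 15)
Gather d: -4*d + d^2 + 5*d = d^2 + d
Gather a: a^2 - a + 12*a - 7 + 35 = a^2 + 11*a + 28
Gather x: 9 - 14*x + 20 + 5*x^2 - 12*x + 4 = 5*x^2 - 26*x + 33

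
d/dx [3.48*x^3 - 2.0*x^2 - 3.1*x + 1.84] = 10.44*x^2 - 4.0*x - 3.1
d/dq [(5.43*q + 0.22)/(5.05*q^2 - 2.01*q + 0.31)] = (-27.4215*q^2 - 2.222*q + 2.1255)/(25.5025*q^4 - 20.301*q^3 + 7.1711*q^2 - 1.2462*q + 0.0961)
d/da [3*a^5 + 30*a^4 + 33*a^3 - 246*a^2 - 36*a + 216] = 15*a^4 + 120*a^3 + 99*a^2 - 492*a - 36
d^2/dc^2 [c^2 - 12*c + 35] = 2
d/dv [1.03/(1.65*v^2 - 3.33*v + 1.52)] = (3.4299 - 3.399*v)/(1.65*v^2 - 3.33*v + 1.52)^2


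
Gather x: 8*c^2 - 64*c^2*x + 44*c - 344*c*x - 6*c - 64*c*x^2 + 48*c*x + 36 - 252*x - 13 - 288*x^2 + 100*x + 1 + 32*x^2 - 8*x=8*c^2 + 38*c + x^2*(-64*c - 256) + x*(-64*c^2 - 296*c - 160) + 24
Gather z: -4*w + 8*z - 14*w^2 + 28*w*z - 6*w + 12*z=-14*w^2 - 10*w + z*(28*w + 20)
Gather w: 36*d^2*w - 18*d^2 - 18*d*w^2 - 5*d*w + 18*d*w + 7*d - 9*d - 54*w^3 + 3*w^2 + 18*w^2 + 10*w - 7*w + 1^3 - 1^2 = -18*d^2 - 2*d - 54*w^3 + w^2*(21 - 18*d) + w*(36*d^2 + 13*d + 3)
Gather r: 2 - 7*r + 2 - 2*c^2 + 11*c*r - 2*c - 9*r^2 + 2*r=-2*c^2 - 2*c - 9*r^2 + r*(11*c - 5) + 4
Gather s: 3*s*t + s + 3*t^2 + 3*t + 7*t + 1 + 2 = s*(3*t + 1) + 3*t^2 + 10*t + 3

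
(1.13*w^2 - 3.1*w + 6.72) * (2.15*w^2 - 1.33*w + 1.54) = 2.4295*w^4 - 8.1679*w^3 + 20.3112*w^2 - 13.7116*w + 10.3488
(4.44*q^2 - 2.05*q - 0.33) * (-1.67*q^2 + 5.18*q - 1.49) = -7.4148*q^4 + 26.4227*q^3 - 16.6835*q^2 + 1.3451*q + 0.4917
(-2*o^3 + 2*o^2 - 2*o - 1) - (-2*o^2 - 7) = -2*o^3 + 4*o^2 - 2*o + 6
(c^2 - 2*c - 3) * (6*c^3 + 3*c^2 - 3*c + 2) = 6*c^5 - 9*c^4 - 27*c^3 - c^2 + 5*c - 6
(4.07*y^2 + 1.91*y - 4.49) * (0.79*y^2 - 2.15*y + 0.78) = 3.2153*y^4 - 7.2416*y^3 - 4.479*y^2 + 11.1433*y - 3.5022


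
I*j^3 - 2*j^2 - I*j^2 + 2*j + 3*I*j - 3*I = (j - I)*(j + 3*I)*(I*j - I)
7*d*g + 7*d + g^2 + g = (7*d + g)*(g + 1)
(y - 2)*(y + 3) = y^2 + y - 6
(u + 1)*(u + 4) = u^2 + 5*u + 4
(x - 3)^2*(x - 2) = x^3 - 8*x^2 + 21*x - 18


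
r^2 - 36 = (r - 6)*(r + 6)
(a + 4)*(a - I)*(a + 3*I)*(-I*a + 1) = -I*a^4 + 3*a^3 - 4*I*a^3 + 12*a^2 - I*a^2 + 3*a - 4*I*a + 12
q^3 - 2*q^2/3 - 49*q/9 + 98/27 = (q - 7/3)*(q - 2/3)*(q + 7/3)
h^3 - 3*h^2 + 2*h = h*(h - 2)*(h - 1)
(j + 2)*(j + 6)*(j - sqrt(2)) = j^3 - sqrt(2)*j^2 + 8*j^2 - 8*sqrt(2)*j + 12*j - 12*sqrt(2)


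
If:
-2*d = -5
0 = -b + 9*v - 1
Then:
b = 9*v - 1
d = 5/2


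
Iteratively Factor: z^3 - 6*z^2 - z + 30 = (z + 2)*(z^2 - 8*z + 15) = (z - 3)*(z + 2)*(z - 5)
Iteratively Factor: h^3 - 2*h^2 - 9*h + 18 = (h - 3)*(h^2 + h - 6) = (h - 3)*(h - 2)*(h + 3)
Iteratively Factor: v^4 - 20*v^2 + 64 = (v - 4)*(v^3 + 4*v^2 - 4*v - 16) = (v - 4)*(v + 4)*(v^2 - 4) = (v - 4)*(v + 2)*(v + 4)*(v - 2)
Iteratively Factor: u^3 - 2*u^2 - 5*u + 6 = (u - 3)*(u^2 + u - 2) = (u - 3)*(u + 2)*(u - 1)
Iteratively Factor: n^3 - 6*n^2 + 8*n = (n - 2)*(n^2 - 4*n) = (n - 4)*(n - 2)*(n)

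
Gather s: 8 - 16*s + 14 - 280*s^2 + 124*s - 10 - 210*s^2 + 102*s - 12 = -490*s^2 + 210*s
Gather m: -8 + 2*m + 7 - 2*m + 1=0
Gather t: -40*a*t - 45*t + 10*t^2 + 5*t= 10*t^2 + t*(-40*a - 40)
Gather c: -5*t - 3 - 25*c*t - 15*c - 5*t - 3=c*(-25*t - 15) - 10*t - 6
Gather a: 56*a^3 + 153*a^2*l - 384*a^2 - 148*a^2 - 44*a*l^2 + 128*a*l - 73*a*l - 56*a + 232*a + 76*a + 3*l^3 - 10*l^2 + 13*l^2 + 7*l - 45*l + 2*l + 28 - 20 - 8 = 56*a^3 + a^2*(153*l - 532) + a*(-44*l^2 + 55*l + 252) + 3*l^3 + 3*l^2 - 36*l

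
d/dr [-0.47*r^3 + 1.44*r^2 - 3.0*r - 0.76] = -1.41*r^2 + 2.88*r - 3.0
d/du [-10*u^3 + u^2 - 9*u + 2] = -30*u^2 + 2*u - 9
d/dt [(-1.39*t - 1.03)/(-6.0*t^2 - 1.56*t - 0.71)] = (8.34*t^2 + 2.1684*t - (1.39*t + 1.03)*(12.0*t + 1.56) + 0.9869)/(6.0*t^2 + 1.56*t + 0.71)^2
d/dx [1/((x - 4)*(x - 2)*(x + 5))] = (-(x - 4)*(x - 2) - (x - 4)*(x + 5) - (x - 2)*(x + 5))/((x - 4)^2*(x - 2)^2*(x + 5)^2)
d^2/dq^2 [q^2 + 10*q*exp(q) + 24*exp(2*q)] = 10*q*exp(q) + 96*exp(2*q) + 20*exp(q) + 2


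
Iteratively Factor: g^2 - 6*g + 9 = (g - 3)*(g - 3)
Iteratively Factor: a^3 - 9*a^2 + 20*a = (a - 5)*(a^2 - 4*a) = (a - 5)*(a - 4)*(a)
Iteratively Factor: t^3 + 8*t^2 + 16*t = (t + 4)*(t^2 + 4*t) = t*(t + 4)*(t + 4)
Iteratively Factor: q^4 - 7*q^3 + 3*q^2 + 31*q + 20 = (q - 5)*(q^3 - 2*q^2 - 7*q - 4) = (q - 5)*(q - 4)*(q^2 + 2*q + 1) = (q - 5)*(q - 4)*(q + 1)*(q + 1)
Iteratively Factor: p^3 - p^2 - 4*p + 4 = (p - 2)*(p^2 + p - 2) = (p - 2)*(p + 2)*(p - 1)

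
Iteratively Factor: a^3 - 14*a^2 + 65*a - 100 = (a - 5)*(a^2 - 9*a + 20) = (a - 5)*(a - 4)*(a - 5)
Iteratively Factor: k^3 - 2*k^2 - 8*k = (k - 4)*(k^2 + 2*k) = k*(k - 4)*(k + 2)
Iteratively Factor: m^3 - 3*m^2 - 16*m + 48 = (m + 4)*(m^2 - 7*m + 12) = (m - 4)*(m + 4)*(m - 3)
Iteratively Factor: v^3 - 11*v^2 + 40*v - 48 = (v - 4)*(v^2 - 7*v + 12) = (v - 4)*(v - 3)*(v - 4)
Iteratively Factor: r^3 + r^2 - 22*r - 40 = (r - 5)*(r^2 + 6*r + 8) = (r - 5)*(r + 4)*(r + 2)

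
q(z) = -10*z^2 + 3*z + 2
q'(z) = 3 - 20*z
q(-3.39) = -123.09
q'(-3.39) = 70.80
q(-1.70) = -32.00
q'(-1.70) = 37.00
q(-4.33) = -198.48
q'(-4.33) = 89.60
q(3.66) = -120.98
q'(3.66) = -70.20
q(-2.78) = -83.62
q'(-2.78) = 58.60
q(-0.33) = -0.08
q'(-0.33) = 9.60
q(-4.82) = -244.78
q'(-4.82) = 99.40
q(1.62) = -19.38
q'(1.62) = -29.40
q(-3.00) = -97.00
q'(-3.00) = 63.00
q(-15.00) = -2293.00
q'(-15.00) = 303.00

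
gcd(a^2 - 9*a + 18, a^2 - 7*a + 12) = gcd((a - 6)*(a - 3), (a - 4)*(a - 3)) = a - 3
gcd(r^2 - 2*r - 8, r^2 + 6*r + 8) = r + 2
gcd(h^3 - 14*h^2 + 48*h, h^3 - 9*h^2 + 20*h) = h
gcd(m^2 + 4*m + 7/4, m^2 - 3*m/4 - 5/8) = m + 1/2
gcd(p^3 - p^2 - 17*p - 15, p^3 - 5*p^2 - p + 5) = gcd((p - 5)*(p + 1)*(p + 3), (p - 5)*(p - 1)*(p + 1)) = p^2 - 4*p - 5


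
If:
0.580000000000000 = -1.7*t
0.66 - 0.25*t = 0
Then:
No Solution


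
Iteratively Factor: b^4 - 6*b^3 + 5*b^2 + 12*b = (b - 4)*(b^3 - 2*b^2 - 3*b) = (b - 4)*(b + 1)*(b^2 - 3*b) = (b - 4)*(b - 3)*(b + 1)*(b)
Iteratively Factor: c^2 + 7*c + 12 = (c + 4)*(c + 3)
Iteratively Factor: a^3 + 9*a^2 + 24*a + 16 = (a + 4)*(a^2 + 5*a + 4) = (a + 1)*(a + 4)*(a + 4)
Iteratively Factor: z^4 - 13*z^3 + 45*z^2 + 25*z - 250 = (z - 5)*(z^3 - 8*z^2 + 5*z + 50) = (z - 5)^2*(z^2 - 3*z - 10) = (z - 5)^2*(z + 2)*(z - 5)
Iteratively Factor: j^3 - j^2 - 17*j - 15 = (j - 5)*(j^2 + 4*j + 3) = (j - 5)*(j + 1)*(j + 3)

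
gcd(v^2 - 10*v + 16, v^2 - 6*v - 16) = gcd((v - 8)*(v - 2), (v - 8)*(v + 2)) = v - 8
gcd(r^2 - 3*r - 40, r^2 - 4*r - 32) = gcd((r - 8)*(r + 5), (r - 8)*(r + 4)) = r - 8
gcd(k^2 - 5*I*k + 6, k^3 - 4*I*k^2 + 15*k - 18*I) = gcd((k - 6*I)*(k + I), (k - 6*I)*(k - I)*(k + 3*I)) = k - 6*I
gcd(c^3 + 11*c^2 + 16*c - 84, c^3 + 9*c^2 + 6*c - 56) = c^2 + 5*c - 14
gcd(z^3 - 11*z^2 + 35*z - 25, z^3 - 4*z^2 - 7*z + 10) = z^2 - 6*z + 5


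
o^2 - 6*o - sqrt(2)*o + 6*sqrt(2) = (o - 6)*(o - sqrt(2))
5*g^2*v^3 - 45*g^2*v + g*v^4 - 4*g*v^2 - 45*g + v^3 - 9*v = (5*g + v)*(v - 3)*(v + 3)*(g*v + 1)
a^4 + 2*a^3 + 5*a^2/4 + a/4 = a*(a + 1/2)^2*(a + 1)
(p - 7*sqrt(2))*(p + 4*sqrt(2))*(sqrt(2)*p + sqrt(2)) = sqrt(2)*p^3 - 6*p^2 + sqrt(2)*p^2 - 56*sqrt(2)*p - 6*p - 56*sqrt(2)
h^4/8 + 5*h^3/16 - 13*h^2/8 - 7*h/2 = h*(h/4 + 1)*(h/2 + 1)*(h - 7/2)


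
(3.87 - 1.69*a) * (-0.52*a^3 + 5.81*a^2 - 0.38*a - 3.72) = 0.8788*a^4 - 11.8313*a^3 + 23.1269*a^2 + 4.8162*a - 14.3964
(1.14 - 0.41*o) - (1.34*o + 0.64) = 0.5 - 1.75*o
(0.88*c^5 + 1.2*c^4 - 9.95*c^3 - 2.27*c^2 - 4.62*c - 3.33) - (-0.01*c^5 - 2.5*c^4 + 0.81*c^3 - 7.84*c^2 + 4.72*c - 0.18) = 0.89*c^5 + 3.7*c^4 - 10.76*c^3 + 5.57*c^2 - 9.34*c - 3.15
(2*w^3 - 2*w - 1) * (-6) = -12*w^3 + 12*w + 6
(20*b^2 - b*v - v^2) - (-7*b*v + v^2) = 20*b^2 + 6*b*v - 2*v^2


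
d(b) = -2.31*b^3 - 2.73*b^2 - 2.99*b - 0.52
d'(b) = -6.93*b^2 - 5.46*b - 2.99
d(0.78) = -5.61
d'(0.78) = -11.47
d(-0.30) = 0.19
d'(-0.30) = -1.98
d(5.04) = -380.67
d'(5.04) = -206.54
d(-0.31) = 0.21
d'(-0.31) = -1.96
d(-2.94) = 43.38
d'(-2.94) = -46.84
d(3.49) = -142.40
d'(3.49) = -106.45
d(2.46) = -58.79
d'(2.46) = -58.36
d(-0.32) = 0.23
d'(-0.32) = -1.95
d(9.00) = -1932.55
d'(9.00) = -613.46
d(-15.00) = 7226.33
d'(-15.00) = -1480.34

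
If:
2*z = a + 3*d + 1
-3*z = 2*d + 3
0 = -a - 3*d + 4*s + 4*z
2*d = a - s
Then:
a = -71/80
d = -39/80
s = 7/80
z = -27/40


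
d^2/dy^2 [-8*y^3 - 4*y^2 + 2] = -48*y - 8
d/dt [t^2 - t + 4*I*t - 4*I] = 2*t - 1 + 4*I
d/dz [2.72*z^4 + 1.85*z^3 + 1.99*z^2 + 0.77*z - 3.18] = 10.88*z^3 + 5.55*z^2 + 3.98*z + 0.77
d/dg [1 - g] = -1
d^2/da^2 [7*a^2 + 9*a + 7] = 14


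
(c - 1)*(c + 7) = c^2 + 6*c - 7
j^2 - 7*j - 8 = (j - 8)*(j + 1)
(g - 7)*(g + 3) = g^2 - 4*g - 21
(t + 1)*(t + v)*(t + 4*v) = t^3 + 5*t^2*v + t^2 + 4*t*v^2 + 5*t*v + 4*v^2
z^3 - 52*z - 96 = (z - 8)*(z + 2)*(z + 6)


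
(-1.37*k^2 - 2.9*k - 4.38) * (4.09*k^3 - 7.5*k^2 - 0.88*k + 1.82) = -5.6033*k^5 - 1.586*k^4 + 5.0414*k^3 + 32.9086*k^2 - 1.4236*k - 7.9716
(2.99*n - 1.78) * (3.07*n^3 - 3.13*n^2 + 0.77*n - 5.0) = 9.1793*n^4 - 14.8233*n^3 + 7.8737*n^2 - 16.3206*n + 8.9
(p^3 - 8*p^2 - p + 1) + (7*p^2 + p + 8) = p^3 - p^2 + 9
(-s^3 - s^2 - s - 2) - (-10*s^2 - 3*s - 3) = -s^3 + 9*s^2 + 2*s + 1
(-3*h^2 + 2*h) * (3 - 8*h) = 24*h^3 - 25*h^2 + 6*h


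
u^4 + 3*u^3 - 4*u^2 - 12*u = u*(u - 2)*(u + 2)*(u + 3)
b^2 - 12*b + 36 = (b - 6)^2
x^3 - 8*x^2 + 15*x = x*(x - 5)*(x - 3)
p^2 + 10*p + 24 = (p + 4)*(p + 6)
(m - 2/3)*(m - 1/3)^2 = m^3 - 4*m^2/3 + 5*m/9 - 2/27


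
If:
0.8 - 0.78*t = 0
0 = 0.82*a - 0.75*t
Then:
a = 0.94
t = 1.03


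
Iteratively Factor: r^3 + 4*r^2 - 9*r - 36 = (r + 3)*(r^2 + r - 12) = (r + 3)*(r + 4)*(r - 3)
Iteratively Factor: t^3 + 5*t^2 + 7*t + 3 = (t + 1)*(t^2 + 4*t + 3) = (t + 1)*(t + 3)*(t + 1)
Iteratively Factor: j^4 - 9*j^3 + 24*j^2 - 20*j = (j - 5)*(j^3 - 4*j^2 + 4*j) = j*(j - 5)*(j^2 - 4*j + 4) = j*(j - 5)*(j - 2)*(j - 2)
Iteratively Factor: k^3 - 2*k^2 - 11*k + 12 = (k + 3)*(k^2 - 5*k + 4) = (k - 1)*(k + 3)*(k - 4)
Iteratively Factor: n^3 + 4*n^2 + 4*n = (n + 2)*(n^2 + 2*n) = n*(n + 2)*(n + 2)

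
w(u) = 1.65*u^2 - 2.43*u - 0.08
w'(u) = 3.3*u - 2.43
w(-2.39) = 15.15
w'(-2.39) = -10.32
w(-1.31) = 5.93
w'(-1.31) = -6.75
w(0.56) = -0.92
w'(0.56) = -0.58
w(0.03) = -0.15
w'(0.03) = -2.33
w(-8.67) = 145.02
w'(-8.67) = -31.04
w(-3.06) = 22.81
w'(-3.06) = -12.53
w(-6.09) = 75.91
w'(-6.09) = -22.53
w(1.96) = 1.50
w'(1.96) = 4.04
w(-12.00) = 266.68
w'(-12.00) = -42.03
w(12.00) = 208.36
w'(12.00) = 37.17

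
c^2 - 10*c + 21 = (c - 7)*(c - 3)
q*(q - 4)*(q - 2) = q^3 - 6*q^2 + 8*q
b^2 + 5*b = b*(b + 5)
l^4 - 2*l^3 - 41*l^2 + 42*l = l*(l - 7)*(l - 1)*(l + 6)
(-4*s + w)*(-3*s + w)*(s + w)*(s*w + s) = 12*s^4*w + 12*s^4 + 5*s^3*w^2 + 5*s^3*w - 6*s^2*w^3 - 6*s^2*w^2 + s*w^4 + s*w^3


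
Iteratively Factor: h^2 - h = (h - 1)*(h)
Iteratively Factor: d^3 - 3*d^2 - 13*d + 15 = (d - 1)*(d^2 - 2*d - 15) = (d - 1)*(d + 3)*(d - 5)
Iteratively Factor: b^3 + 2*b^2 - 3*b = (b - 1)*(b^2 + 3*b) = (b - 1)*(b + 3)*(b)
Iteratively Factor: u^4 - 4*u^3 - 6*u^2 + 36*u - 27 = (u - 1)*(u^3 - 3*u^2 - 9*u + 27) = (u - 3)*(u - 1)*(u^2 - 9) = (u - 3)*(u - 1)*(u + 3)*(u - 3)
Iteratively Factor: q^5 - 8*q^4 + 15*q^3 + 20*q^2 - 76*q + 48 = (q - 1)*(q^4 - 7*q^3 + 8*q^2 + 28*q - 48) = (q - 2)*(q - 1)*(q^3 - 5*q^2 - 2*q + 24) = (q - 3)*(q - 2)*(q - 1)*(q^2 - 2*q - 8) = (q - 4)*(q - 3)*(q - 2)*(q - 1)*(q + 2)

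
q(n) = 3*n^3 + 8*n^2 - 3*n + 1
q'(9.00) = 870.00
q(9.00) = 2809.00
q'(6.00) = 417.00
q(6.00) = 919.00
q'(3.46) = 160.10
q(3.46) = 210.66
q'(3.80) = 187.76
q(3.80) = 269.74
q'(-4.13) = 84.43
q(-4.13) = -61.49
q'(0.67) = 11.76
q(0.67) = 3.48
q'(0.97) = 20.99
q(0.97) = 8.36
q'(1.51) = 41.68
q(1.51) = 25.04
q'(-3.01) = 30.38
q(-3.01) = 0.70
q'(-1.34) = -8.28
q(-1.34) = 12.17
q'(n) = 9*n^2 + 16*n - 3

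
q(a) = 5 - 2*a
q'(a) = -2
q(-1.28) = 7.56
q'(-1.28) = -2.00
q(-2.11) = 9.22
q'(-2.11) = -2.00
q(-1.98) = 8.96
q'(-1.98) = -2.00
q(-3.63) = 12.26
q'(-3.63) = -2.00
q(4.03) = -3.06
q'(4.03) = -2.00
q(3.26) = -1.52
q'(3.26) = -2.00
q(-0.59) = 6.18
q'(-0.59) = -2.00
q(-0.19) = 5.38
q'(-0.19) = -2.00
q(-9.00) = 23.00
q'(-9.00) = -2.00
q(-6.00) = 17.00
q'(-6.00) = -2.00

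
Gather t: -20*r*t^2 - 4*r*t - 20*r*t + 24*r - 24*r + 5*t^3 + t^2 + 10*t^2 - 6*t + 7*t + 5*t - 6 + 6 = 5*t^3 + t^2*(11 - 20*r) + t*(6 - 24*r)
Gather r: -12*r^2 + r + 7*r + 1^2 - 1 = -12*r^2 + 8*r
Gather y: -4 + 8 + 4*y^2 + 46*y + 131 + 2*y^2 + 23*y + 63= 6*y^2 + 69*y + 198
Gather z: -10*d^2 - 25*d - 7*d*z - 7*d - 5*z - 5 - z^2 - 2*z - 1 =-10*d^2 - 32*d - z^2 + z*(-7*d - 7) - 6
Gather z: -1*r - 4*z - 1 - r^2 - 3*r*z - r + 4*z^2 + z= -r^2 - 2*r + 4*z^2 + z*(-3*r - 3) - 1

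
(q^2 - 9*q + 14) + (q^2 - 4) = 2*q^2 - 9*q + 10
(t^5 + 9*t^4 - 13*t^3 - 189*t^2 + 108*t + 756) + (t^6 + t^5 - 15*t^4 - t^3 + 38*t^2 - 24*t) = t^6 + 2*t^5 - 6*t^4 - 14*t^3 - 151*t^2 + 84*t + 756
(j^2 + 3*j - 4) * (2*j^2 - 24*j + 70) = 2*j^4 - 18*j^3 - 10*j^2 + 306*j - 280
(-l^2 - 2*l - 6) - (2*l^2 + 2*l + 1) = -3*l^2 - 4*l - 7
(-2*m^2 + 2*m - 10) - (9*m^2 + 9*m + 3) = -11*m^2 - 7*m - 13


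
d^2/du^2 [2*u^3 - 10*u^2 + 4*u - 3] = 12*u - 20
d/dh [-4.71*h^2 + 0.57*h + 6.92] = 0.57 - 9.42*h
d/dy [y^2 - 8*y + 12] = 2*y - 8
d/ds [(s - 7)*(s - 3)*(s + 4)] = 3*s^2 - 12*s - 19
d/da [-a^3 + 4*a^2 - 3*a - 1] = -3*a^2 + 8*a - 3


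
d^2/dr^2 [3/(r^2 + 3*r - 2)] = 6*(-r^2 - 3*r + (2*r + 3)^2 + 2)/(r^2 + 3*r - 2)^3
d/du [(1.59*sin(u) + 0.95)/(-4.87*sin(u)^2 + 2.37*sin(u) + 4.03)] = (7.7433*sin(u)^2 + 9.253*sin(u) + 4.1562)*cos(u)/(23.7169*sin(u)^4 - 23.0838*sin(u)^3 - 33.6353*sin(u)^2 + 19.1022*sin(u) + 16.2409)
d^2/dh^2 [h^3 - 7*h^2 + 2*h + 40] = 6*h - 14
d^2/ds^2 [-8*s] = 0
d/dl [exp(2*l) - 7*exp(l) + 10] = (2*exp(l) - 7)*exp(l)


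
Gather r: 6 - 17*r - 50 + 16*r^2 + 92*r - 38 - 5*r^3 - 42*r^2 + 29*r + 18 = -5*r^3 - 26*r^2 + 104*r - 64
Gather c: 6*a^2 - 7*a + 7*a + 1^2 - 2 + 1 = 6*a^2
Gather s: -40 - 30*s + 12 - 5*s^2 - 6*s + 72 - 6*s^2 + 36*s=44 - 11*s^2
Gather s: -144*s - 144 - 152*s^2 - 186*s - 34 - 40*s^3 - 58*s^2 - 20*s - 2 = -40*s^3 - 210*s^2 - 350*s - 180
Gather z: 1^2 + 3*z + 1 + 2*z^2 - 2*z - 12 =2*z^2 + z - 10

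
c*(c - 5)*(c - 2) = c^3 - 7*c^2 + 10*c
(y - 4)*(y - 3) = y^2 - 7*y + 12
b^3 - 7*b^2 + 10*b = b*(b - 5)*(b - 2)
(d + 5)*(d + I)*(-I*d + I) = -I*d^3 + d^2 - 4*I*d^2 + 4*d + 5*I*d - 5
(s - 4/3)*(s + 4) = s^2 + 8*s/3 - 16/3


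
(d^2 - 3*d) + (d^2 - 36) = 2*d^2 - 3*d - 36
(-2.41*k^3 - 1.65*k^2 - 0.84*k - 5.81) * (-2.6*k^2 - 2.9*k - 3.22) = 6.266*k^5 + 11.279*k^4 + 14.7292*k^3 + 22.855*k^2 + 19.5538*k + 18.7082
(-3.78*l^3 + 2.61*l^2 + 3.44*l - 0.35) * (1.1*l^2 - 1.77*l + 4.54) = -4.158*l^5 + 9.5616*l^4 - 17.9969*l^3 + 5.3756*l^2 + 16.2371*l - 1.589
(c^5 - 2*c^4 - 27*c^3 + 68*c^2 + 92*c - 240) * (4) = 4*c^5 - 8*c^4 - 108*c^3 + 272*c^2 + 368*c - 960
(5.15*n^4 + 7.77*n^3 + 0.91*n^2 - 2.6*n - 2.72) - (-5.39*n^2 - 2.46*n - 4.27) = 5.15*n^4 + 7.77*n^3 + 6.3*n^2 - 0.14*n + 1.55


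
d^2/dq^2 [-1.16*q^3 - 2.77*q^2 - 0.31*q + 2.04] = -6.96*q - 5.54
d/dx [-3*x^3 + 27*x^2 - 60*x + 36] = -9*x^2 + 54*x - 60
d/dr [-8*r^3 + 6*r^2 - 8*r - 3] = -24*r^2 + 12*r - 8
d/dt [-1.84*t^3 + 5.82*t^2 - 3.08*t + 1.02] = -5.52*t^2 + 11.64*t - 3.08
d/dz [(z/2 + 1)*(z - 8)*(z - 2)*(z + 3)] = 2*z^3 - 15*z^2/2 - 28*z + 10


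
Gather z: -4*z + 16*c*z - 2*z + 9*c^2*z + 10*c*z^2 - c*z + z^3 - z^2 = z^3 + z^2*(10*c - 1) + z*(9*c^2 + 15*c - 6)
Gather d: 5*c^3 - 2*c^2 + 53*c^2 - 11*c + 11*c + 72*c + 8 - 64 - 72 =5*c^3 + 51*c^2 + 72*c - 128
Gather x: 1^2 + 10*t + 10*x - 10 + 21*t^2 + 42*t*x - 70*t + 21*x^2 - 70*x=21*t^2 - 60*t + 21*x^2 + x*(42*t - 60) - 9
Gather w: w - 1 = w - 1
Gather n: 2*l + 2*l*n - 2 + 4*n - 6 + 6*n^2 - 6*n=2*l + 6*n^2 + n*(2*l - 2) - 8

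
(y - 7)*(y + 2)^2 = y^3 - 3*y^2 - 24*y - 28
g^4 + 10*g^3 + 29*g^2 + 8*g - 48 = (g - 1)*(g + 3)*(g + 4)^2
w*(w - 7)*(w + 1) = w^3 - 6*w^2 - 7*w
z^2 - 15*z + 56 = (z - 8)*(z - 7)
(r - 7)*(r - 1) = r^2 - 8*r + 7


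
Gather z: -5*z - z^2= -z^2 - 5*z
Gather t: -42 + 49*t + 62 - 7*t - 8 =42*t + 12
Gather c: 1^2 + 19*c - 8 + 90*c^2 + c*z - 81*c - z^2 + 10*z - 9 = 90*c^2 + c*(z - 62) - z^2 + 10*z - 16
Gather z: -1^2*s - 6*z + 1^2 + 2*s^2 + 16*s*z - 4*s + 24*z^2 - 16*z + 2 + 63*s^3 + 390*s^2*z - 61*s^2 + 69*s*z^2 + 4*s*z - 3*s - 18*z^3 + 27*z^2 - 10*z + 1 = 63*s^3 - 59*s^2 - 8*s - 18*z^3 + z^2*(69*s + 51) + z*(390*s^2 + 20*s - 32) + 4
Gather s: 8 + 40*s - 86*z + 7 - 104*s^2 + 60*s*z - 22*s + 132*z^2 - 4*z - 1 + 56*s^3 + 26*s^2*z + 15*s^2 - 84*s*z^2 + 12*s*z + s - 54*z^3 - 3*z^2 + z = 56*s^3 + s^2*(26*z - 89) + s*(-84*z^2 + 72*z + 19) - 54*z^3 + 129*z^2 - 89*z + 14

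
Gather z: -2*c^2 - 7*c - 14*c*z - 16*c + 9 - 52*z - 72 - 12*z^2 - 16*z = -2*c^2 - 23*c - 12*z^2 + z*(-14*c - 68) - 63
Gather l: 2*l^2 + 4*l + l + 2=2*l^2 + 5*l + 2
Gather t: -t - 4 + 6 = 2 - t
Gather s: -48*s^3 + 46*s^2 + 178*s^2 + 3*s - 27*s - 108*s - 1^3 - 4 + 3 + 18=-48*s^3 + 224*s^2 - 132*s + 16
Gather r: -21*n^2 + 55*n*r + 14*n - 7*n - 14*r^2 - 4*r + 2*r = -21*n^2 + 7*n - 14*r^2 + r*(55*n - 2)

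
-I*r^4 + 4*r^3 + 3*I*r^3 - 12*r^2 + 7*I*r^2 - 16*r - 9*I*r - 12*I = (r - 4)*(r + 1)*(r + 3*I)*(-I*r + 1)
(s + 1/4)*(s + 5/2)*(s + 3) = s^3 + 23*s^2/4 + 71*s/8 + 15/8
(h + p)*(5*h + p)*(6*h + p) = 30*h^3 + 41*h^2*p + 12*h*p^2 + p^3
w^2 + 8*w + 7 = (w + 1)*(w + 7)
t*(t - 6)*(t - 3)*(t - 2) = t^4 - 11*t^3 + 36*t^2 - 36*t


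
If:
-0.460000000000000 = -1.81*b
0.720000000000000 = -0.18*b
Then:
No Solution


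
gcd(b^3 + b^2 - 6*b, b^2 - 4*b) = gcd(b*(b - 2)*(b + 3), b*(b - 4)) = b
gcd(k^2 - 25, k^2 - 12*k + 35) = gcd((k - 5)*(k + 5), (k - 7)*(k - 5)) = k - 5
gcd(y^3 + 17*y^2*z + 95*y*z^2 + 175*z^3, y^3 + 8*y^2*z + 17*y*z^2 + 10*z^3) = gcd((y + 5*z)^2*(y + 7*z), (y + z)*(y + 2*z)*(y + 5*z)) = y + 5*z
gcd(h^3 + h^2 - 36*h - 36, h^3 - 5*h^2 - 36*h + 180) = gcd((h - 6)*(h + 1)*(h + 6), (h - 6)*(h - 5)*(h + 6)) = h^2 - 36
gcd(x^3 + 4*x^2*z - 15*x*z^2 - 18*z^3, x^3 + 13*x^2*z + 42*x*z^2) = x + 6*z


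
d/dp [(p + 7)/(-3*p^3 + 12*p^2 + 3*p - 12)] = (-p^3 + 4*p^2 + p - (p + 7)*(-3*p^2 + 8*p + 1) - 4)/(3*(p^3 - 4*p^2 - p + 4)^2)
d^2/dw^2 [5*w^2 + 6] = 10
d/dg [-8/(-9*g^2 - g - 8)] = 8*(-18*g - 1)/(9*g^2 + g + 8)^2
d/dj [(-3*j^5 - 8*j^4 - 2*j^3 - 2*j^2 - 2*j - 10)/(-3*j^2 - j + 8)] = (27*j^6 + 60*j^5 - 90*j^4 - 252*j^3 - 52*j^2 - 92*j - 26)/(9*j^4 + 6*j^3 - 47*j^2 - 16*j + 64)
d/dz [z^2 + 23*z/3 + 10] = 2*z + 23/3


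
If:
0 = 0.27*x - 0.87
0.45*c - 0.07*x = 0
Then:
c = 0.50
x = 3.22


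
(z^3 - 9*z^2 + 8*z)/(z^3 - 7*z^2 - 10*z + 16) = z/(z + 2)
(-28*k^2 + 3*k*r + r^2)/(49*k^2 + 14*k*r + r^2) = (-4*k + r)/(7*k + r)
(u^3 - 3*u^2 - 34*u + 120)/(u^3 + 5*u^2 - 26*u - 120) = (u - 4)/(u + 4)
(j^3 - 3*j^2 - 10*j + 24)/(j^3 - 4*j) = (j^2 - j - 12)/(j*(j + 2))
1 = 1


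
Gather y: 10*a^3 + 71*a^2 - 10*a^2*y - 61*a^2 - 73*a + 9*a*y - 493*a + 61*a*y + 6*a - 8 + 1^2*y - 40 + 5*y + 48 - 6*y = 10*a^3 + 10*a^2 - 560*a + y*(-10*a^2 + 70*a)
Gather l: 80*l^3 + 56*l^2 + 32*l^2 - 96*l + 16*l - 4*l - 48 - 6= 80*l^3 + 88*l^2 - 84*l - 54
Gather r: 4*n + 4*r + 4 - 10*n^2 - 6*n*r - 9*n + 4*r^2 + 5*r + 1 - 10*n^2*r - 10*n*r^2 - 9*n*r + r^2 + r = -10*n^2 - 5*n + r^2*(5 - 10*n) + r*(-10*n^2 - 15*n + 10) + 5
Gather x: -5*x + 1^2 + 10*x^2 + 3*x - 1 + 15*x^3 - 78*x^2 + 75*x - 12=15*x^3 - 68*x^2 + 73*x - 12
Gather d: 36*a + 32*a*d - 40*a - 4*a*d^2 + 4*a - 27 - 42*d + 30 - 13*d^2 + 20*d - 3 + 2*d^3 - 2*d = 2*d^3 + d^2*(-4*a - 13) + d*(32*a - 24)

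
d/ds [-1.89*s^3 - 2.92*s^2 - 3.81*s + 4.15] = -5.67*s^2 - 5.84*s - 3.81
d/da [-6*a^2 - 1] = -12*a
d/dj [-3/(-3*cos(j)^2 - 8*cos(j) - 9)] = 6*(3*cos(j) + 4)*sin(j)/(3*cos(j)^2 + 8*cos(j) + 9)^2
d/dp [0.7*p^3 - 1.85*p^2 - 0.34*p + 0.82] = 2.1*p^2 - 3.7*p - 0.34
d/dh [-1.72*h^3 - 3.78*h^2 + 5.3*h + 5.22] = -5.16*h^2 - 7.56*h + 5.3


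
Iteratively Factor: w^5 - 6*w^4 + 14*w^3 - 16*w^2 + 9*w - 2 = (w - 2)*(w^4 - 4*w^3 + 6*w^2 - 4*w + 1) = (w - 2)*(w - 1)*(w^3 - 3*w^2 + 3*w - 1) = (w - 2)*(w - 1)^2*(w^2 - 2*w + 1) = (w - 2)*(w - 1)^3*(w - 1)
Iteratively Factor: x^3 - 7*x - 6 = (x - 3)*(x^2 + 3*x + 2) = (x - 3)*(x + 1)*(x + 2)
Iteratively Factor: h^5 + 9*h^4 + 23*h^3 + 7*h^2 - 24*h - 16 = (h + 1)*(h^4 + 8*h^3 + 15*h^2 - 8*h - 16) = (h + 1)*(h + 4)*(h^3 + 4*h^2 - h - 4) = (h + 1)*(h + 4)^2*(h^2 - 1) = (h + 1)^2*(h + 4)^2*(h - 1)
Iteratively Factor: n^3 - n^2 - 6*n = (n)*(n^2 - n - 6) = n*(n - 3)*(n + 2)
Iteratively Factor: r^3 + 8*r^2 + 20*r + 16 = (r + 4)*(r^2 + 4*r + 4) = (r + 2)*(r + 4)*(r + 2)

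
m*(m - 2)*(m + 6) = m^3 + 4*m^2 - 12*m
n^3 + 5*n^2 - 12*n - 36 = (n - 3)*(n + 2)*(n + 6)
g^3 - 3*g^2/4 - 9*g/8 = g*(g - 3/2)*(g + 3/4)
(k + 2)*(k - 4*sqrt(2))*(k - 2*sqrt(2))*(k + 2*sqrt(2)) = k^4 - 4*sqrt(2)*k^3 + 2*k^3 - 8*sqrt(2)*k^2 - 8*k^2 - 16*k + 32*sqrt(2)*k + 64*sqrt(2)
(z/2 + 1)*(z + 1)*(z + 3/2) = z^3/2 + 9*z^2/4 + 13*z/4 + 3/2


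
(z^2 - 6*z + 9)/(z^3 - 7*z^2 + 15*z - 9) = 1/(z - 1)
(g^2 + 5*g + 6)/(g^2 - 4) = (g + 3)/(g - 2)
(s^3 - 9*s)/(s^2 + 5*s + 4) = s*(s^2 - 9)/(s^2 + 5*s + 4)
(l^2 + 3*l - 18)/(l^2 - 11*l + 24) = (l + 6)/(l - 8)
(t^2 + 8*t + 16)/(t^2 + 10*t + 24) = (t + 4)/(t + 6)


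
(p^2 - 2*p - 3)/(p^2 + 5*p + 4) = (p - 3)/(p + 4)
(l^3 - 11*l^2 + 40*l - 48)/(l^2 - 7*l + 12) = l - 4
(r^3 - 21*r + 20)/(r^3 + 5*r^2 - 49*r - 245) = (r^2 - 5*r + 4)/(r^2 - 49)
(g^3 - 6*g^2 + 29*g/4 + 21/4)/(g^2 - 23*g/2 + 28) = (2*g^2 - 5*g - 3)/(2*(g - 8))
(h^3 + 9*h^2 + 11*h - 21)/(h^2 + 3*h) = h + 6 - 7/h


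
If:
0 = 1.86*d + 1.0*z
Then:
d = -0.537634408602151*z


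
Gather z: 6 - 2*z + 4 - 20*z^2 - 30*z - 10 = -20*z^2 - 32*z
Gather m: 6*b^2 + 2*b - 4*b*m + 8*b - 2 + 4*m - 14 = 6*b^2 + 10*b + m*(4 - 4*b) - 16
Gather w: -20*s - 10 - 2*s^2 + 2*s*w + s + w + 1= -2*s^2 - 19*s + w*(2*s + 1) - 9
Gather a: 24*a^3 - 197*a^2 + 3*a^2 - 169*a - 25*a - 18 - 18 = 24*a^3 - 194*a^2 - 194*a - 36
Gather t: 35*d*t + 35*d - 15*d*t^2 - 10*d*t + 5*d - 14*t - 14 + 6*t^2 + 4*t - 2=40*d + t^2*(6 - 15*d) + t*(25*d - 10) - 16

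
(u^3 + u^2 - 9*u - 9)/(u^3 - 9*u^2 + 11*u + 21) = (u + 3)/(u - 7)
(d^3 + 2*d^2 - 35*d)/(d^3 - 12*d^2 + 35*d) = (d + 7)/(d - 7)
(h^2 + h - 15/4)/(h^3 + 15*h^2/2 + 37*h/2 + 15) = (h - 3/2)/(h^2 + 5*h + 6)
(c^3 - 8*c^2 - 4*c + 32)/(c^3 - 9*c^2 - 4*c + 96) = (c^2 - 4)/(c^2 - c - 12)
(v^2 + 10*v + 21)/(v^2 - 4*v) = (v^2 + 10*v + 21)/(v*(v - 4))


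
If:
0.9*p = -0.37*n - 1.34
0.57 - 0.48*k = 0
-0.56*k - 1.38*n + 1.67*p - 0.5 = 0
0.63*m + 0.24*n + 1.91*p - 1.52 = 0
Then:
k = 1.19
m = 5.40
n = -1.77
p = -0.76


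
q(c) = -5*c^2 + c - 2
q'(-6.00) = 61.00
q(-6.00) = -188.00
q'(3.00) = -29.00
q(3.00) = -44.00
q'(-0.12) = 2.20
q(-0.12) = -2.19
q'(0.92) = -8.20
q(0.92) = -5.31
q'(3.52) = -34.20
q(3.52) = -60.43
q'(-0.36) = 4.60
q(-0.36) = -3.01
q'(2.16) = -20.60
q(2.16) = -23.17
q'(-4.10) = 42.00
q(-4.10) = -90.15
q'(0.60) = -5.00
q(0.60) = -3.20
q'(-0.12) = 2.20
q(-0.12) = -2.19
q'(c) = 1 - 10*c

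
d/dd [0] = 0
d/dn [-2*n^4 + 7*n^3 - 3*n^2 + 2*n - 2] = -8*n^3 + 21*n^2 - 6*n + 2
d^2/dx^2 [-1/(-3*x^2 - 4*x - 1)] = 2*(-9*x^2 - 12*x + 4*(3*x + 2)^2 - 3)/(3*x^2 + 4*x + 1)^3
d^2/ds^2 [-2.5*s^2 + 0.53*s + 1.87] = -5.00000000000000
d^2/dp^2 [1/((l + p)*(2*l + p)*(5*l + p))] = 2*(209*l^4 + 378*l^3*p + 243*l^2*p^2 + 64*l*p^3 + 6*p^4)/(1000*l^9 + 5100*l^8*p + 11070*l^7*p^2 + 13373*l^6*p^3 + 9876*l^5*p^4 + 4611*l^4*p^5 + 1358*l^3*p^6 + 243*l^2*p^7 + 24*l*p^8 + p^9)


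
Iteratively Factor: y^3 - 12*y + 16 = (y + 4)*(y^2 - 4*y + 4) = (y - 2)*(y + 4)*(y - 2)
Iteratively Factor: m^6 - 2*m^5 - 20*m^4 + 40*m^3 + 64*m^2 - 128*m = (m - 2)*(m^5 - 20*m^3 + 64*m) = (m - 2)*(m + 2)*(m^4 - 2*m^3 - 16*m^2 + 32*m) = (m - 2)^2*(m + 2)*(m^3 - 16*m) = (m - 4)*(m - 2)^2*(m + 2)*(m^2 + 4*m) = m*(m - 4)*(m - 2)^2*(m + 2)*(m + 4)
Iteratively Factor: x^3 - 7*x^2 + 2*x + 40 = (x - 5)*(x^2 - 2*x - 8) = (x - 5)*(x + 2)*(x - 4)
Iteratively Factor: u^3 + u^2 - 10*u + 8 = (u + 4)*(u^2 - 3*u + 2) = (u - 1)*(u + 4)*(u - 2)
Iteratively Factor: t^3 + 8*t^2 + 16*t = (t + 4)*(t^2 + 4*t) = (t + 4)^2*(t)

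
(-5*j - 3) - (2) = -5*j - 5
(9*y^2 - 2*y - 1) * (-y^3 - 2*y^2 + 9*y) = -9*y^5 - 16*y^4 + 86*y^3 - 16*y^2 - 9*y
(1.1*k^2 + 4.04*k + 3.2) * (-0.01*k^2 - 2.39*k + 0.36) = -0.011*k^4 - 2.6694*k^3 - 9.2916*k^2 - 6.1936*k + 1.152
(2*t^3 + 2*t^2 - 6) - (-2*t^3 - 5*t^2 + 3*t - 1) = 4*t^3 + 7*t^2 - 3*t - 5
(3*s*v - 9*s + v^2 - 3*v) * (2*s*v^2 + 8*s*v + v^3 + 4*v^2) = 6*s^2*v^3 + 6*s^2*v^2 - 72*s^2*v + 5*s*v^4 + 5*s*v^3 - 60*s*v^2 + v^5 + v^4 - 12*v^3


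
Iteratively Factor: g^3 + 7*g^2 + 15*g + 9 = (g + 3)*(g^2 + 4*g + 3) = (g + 1)*(g + 3)*(g + 3)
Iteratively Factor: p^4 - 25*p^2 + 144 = (p - 3)*(p^3 + 3*p^2 - 16*p - 48) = (p - 3)*(p + 3)*(p^2 - 16) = (p - 4)*(p - 3)*(p + 3)*(p + 4)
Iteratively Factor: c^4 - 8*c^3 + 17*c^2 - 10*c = (c - 1)*(c^3 - 7*c^2 + 10*c) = c*(c - 1)*(c^2 - 7*c + 10) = c*(c - 2)*(c - 1)*(c - 5)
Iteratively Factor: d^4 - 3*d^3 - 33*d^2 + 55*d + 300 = (d + 4)*(d^3 - 7*d^2 - 5*d + 75) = (d - 5)*(d + 4)*(d^2 - 2*d - 15) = (d - 5)*(d + 3)*(d + 4)*(d - 5)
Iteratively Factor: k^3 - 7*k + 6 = (k - 1)*(k^2 + k - 6) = (k - 1)*(k + 3)*(k - 2)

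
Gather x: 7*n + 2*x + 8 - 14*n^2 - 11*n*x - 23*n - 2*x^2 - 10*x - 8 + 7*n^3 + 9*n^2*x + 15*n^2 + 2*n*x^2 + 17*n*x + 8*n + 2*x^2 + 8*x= 7*n^3 + n^2 + 2*n*x^2 - 8*n + x*(9*n^2 + 6*n)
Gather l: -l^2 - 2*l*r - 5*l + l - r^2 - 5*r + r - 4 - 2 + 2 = -l^2 + l*(-2*r - 4) - r^2 - 4*r - 4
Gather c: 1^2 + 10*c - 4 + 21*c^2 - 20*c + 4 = 21*c^2 - 10*c + 1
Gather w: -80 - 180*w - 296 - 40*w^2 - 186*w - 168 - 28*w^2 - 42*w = -68*w^2 - 408*w - 544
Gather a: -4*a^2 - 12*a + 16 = -4*a^2 - 12*a + 16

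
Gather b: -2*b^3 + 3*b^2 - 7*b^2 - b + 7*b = -2*b^3 - 4*b^2 + 6*b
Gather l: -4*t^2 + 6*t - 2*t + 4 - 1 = -4*t^2 + 4*t + 3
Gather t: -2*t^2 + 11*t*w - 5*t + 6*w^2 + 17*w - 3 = -2*t^2 + t*(11*w - 5) + 6*w^2 + 17*w - 3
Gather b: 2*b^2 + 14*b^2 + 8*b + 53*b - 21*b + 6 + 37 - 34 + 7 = 16*b^2 + 40*b + 16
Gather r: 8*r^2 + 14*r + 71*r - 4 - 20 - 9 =8*r^2 + 85*r - 33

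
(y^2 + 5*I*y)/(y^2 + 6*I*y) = (y + 5*I)/(y + 6*I)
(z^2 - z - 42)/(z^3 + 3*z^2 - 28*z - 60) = (z - 7)/(z^2 - 3*z - 10)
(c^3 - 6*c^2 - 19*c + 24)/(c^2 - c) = c - 5 - 24/c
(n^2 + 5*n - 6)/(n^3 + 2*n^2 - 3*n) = (n + 6)/(n*(n + 3))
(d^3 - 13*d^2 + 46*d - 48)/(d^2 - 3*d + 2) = (d^2 - 11*d + 24)/(d - 1)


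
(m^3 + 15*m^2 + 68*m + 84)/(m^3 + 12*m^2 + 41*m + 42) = (m + 6)/(m + 3)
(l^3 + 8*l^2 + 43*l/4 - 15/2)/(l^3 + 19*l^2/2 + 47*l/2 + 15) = (l - 1/2)/(l + 1)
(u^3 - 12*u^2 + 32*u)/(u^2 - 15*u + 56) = u*(u - 4)/(u - 7)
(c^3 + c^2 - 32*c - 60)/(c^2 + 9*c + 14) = (c^2 - c - 30)/(c + 7)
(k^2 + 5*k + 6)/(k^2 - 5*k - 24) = (k + 2)/(k - 8)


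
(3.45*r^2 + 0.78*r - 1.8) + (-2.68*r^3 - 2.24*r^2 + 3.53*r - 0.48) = -2.68*r^3 + 1.21*r^2 + 4.31*r - 2.28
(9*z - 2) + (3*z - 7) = 12*z - 9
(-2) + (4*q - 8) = 4*q - 10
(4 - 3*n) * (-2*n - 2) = 6*n^2 - 2*n - 8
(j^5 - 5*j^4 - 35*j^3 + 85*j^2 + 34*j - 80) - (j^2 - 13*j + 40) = j^5 - 5*j^4 - 35*j^3 + 84*j^2 + 47*j - 120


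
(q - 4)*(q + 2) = q^2 - 2*q - 8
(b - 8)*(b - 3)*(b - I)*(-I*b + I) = -I*b^4 - b^3 + 12*I*b^3 + 12*b^2 - 35*I*b^2 - 35*b + 24*I*b + 24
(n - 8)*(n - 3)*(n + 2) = n^3 - 9*n^2 + 2*n + 48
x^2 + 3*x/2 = x*(x + 3/2)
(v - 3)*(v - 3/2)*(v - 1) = v^3 - 11*v^2/2 + 9*v - 9/2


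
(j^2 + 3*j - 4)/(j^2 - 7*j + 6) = (j + 4)/(j - 6)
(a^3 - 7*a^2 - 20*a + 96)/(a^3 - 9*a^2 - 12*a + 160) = (a - 3)/(a - 5)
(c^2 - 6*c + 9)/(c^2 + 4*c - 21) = (c - 3)/(c + 7)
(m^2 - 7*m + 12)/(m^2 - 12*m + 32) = (m - 3)/(m - 8)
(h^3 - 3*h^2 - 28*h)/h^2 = h - 3 - 28/h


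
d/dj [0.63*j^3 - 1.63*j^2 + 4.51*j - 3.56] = 1.89*j^2 - 3.26*j + 4.51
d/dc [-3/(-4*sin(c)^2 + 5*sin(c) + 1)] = 3*(5 - 8*sin(c))*cos(c)/(-4*sin(c)^2 + 5*sin(c) + 1)^2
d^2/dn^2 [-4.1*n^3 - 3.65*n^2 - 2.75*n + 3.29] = -24.6*n - 7.3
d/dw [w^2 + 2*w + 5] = 2*w + 2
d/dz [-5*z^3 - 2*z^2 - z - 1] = -15*z^2 - 4*z - 1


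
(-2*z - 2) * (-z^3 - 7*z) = 2*z^4 + 2*z^3 + 14*z^2 + 14*z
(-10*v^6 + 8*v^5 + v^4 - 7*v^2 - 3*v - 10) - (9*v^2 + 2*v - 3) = -10*v^6 + 8*v^5 + v^4 - 16*v^2 - 5*v - 7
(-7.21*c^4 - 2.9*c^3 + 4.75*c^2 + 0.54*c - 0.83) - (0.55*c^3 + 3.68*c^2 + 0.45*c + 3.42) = -7.21*c^4 - 3.45*c^3 + 1.07*c^2 + 0.09*c - 4.25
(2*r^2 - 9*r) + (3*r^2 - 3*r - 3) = 5*r^2 - 12*r - 3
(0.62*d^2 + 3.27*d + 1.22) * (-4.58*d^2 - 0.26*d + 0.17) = -2.8396*d^4 - 15.1378*d^3 - 6.3324*d^2 + 0.2387*d + 0.2074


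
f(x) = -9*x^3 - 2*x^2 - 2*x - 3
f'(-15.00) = -6017.00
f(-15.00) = 29952.00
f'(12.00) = -3938.00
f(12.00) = -15867.00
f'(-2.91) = -219.00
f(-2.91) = 207.66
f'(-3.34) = -289.84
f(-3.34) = 316.71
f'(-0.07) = -1.85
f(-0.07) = -2.87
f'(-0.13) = -1.94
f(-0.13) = -2.75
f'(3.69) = -384.39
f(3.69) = -489.80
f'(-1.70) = -73.23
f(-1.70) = 38.84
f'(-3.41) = -302.32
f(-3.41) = 337.43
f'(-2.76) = -196.64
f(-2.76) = 176.51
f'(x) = -27*x^2 - 4*x - 2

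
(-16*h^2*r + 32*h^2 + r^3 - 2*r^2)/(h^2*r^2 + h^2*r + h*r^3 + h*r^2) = (-16*h^2*r + 32*h^2 + r^3 - 2*r^2)/(h*r*(h*r + h + r^2 + r))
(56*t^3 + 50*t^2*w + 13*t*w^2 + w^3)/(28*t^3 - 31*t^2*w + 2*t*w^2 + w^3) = (8*t^2 + 6*t*w + w^2)/(4*t^2 - 5*t*w + w^2)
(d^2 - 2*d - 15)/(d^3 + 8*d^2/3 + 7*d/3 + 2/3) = 3*(d^2 - 2*d - 15)/(3*d^3 + 8*d^2 + 7*d + 2)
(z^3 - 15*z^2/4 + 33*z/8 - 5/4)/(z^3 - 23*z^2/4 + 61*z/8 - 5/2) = (z - 2)/(z - 4)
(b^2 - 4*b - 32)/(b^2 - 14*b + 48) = (b + 4)/(b - 6)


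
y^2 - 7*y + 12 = (y - 4)*(y - 3)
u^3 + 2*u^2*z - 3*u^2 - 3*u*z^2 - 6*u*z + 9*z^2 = (u - 3)*(u - z)*(u + 3*z)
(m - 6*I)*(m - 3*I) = m^2 - 9*I*m - 18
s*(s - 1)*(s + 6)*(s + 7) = s^4 + 12*s^3 + 29*s^2 - 42*s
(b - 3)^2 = b^2 - 6*b + 9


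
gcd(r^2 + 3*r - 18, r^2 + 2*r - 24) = r + 6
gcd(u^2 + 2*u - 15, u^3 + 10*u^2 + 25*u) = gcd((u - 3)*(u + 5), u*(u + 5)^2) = u + 5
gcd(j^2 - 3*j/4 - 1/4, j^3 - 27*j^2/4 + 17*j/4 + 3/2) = j^2 - 3*j/4 - 1/4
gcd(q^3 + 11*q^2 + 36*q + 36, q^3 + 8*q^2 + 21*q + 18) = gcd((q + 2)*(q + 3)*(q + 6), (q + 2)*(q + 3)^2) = q^2 + 5*q + 6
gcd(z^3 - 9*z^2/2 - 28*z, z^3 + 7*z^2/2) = z^2 + 7*z/2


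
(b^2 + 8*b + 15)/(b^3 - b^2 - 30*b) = (b + 3)/(b*(b - 6))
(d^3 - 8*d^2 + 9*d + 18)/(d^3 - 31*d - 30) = (d - 3)/(d + 5)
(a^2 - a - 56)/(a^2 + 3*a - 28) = (a - 8)/(a - 4)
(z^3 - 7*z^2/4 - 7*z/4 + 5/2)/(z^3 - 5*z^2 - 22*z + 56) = (4*z^2 + z - 5)/(4*(z^2 - 3*z - 28))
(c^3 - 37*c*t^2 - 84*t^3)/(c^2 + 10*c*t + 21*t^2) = (c^2 - 3*c*t - 28*t^2)/(c + 7*t)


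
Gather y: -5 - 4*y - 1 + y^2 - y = y^2 - 5*y - 6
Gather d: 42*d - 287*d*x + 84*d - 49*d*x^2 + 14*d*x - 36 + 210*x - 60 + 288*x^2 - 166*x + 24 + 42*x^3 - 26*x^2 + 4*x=d*(-49*x^2 - 273*x + 126) + 42*x^3 + 262*x^2 + 48*x - 72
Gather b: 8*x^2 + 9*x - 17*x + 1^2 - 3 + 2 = 8*x^2 - 8*x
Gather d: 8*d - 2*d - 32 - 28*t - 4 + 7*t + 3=6*d - 21*t - 33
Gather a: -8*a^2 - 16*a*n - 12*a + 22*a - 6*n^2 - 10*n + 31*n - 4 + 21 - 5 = -8*a^2 + a*(10 - 16*n) - 6*n^2 + 21*n + 12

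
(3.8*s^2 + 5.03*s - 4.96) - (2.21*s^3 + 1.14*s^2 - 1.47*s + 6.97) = -2.21*s^3 + 2.66*s^2 + 6.5*s - 11.93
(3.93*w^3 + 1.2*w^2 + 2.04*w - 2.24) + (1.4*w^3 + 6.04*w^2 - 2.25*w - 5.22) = 5.33*w^3 + 7.24*w^2 - 0.21*w - 7.46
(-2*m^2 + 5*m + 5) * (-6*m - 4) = 12*m^3 - 22*m^2 - 50*m - 20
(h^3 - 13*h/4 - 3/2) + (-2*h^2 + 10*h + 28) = h^3 - 2*h^2 + 27*h/4 + 53/2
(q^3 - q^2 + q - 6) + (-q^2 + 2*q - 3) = q^3 - 2*q^2 + 3*q - 9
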